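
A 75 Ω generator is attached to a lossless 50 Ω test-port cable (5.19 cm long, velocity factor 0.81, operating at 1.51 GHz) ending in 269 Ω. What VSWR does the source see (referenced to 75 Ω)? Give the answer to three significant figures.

λ = v/f = 0.81·c / 1.51 GHz = 0.161 m
βl = 2π·l/λ = 2π × 0.323 = 116°
tan(βl) = -2.04
Z_in = Z_0·(Z_L + jZ_0·tanβl)/(Z_0 + jZ_L·tanβl) = 11.4 + j23.5 Ω
Γ_s = (Z_in − Z_s)/(Z_in + Z_s) = (-63.6 + j23.5)/(86.4 + j23.5), |Γ_s| = 0.757
VSWR = (1 + |Γ_s|)/(1 − |Γ_s|)

VSWR ≈ 7.22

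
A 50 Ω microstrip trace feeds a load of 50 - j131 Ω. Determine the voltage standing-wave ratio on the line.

Γ = (Z_L − Z_0)/(Z_L + Z_0) = (0 − j131)/(100 − j131)
|Γ| = 131/165 = 0.795
VSWR = (1 + |Γ|)/(1 − |Γ|) = 1.79/0.205

VSWR ≈ 8.75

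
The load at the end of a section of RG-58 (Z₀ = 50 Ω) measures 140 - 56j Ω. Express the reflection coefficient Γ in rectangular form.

Γ ≈ 0.516 − j0.143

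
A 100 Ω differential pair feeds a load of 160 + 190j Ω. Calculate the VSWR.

Γ = (Z_L − Z_0)/(Z_L + Z_0) = (60 + j190)/(260 + j190)
|Γ| = 199/322 = 0.619
VSWR = (1 + |Γ|)/(1 − |Γ|) = 1.62/0.381

VSWR ≈ 4.25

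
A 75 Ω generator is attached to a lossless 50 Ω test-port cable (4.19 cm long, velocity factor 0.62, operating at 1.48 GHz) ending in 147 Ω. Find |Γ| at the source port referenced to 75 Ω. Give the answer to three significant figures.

λ = v/f = 0.62·c / 1.48 GHz = 0.126 m
βl = 2π·l/λ = 2π × 0.333 = 120°
tan(βl) = -1.73
Z_in = Z_0·(Z_L + jZ_0·tanβl)/(Z_0 + jZ_L·tanβl) = 21.8 + j24.6 Ω
Γ_s = (Z_in − Z_s)/(Z_in + Z_s) = (-53.2 + j24.6)/(96.8 + j24.6), |Γ_s| = 0.586

|Γ| ≈ 0.586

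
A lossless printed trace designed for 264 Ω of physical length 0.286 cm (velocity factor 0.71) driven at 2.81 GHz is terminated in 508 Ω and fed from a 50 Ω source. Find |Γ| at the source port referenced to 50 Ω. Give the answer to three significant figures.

λ = v/f = 0.71·c / 2.81 GHz = 0.0758 m
βl = 2π·l/λ = 2π × 0.0377 = 13.6°
tan(βl) = 0.242
Z_in = Z_0·(Z_L + jZ_0·tanβl)/(Z_0 + jZ_L·tanβl) = 442 − j142 Ω
Γ_s = (Z_in − Z_s)/(Z_in + Z_s) = (392 − j142)/(492 − j142), |Γ_s| = 0.814

|Γ| ≈ 0.814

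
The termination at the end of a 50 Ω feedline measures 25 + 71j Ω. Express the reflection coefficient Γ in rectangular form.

Γ ≈ 0.297 + j0.666

Γ = (Z_L − Z_0)/(Z_L + Z_0) = (-25 + j71)/(75 + j71)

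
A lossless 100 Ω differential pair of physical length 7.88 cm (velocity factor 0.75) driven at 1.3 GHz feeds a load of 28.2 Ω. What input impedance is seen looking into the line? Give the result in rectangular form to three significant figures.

λ = v/f = 0.75·c / 1.3 GHz = 0.173 m
βl = 2π·l/λ = 2π × 0.455 = 164°
tan(βl) = tan(164°) = -0.289
Z_in = Z_0·(Z_L + jZ_0·tanβl)/(Z_0 + jZ_L·tanβl)
     = 100·(28.2 − j28.9)/(100 − j8.14)

Z_in ≈ 30.3 − j26.4 Ω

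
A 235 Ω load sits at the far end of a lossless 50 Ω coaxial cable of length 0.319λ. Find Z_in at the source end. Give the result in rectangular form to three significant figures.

Z_in ≈ 12.8 + j21.9 Ω

βl = 2π × 0.319 = 115°
tan(βl) = tan(115°) = -2.16
Z_in = Z_0·(Z_L + jZ_0·tanβl)/(Z_0 + jZ_L·tanβl)
     = 50·(235 − j108)/(50 − j508)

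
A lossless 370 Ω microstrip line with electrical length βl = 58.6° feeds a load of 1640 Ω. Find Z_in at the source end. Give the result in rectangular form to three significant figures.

tan(βl) = tan(58.6°) = 1.64
Z_in = Z_0·(Z_L + jZ_0·tanβl)/(Z_0 + jZ_L·tanβl)
     = 370·(1640 + j606)/(370 + j2690)

Z_in ≈ 112 − j210 Ω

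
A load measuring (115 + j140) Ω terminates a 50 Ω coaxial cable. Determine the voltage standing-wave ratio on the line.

VSWR ≈ 5.98

Γ = (Z_L − Z_0)/(Z_L + Z_0) = (65 + j140)/(165 + j140)
|Γ| = 154/216 = 0.713
VSWR = (1 + |Γ|)/(1 − |Γ|) = 1.71/0.287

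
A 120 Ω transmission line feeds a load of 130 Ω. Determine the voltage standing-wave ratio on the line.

VSWR ≈ 1.08

Γ = (130 − 120)/(130 + 120) = 0.04
VSWR = (1 + 0.04)/(1 − 0.04)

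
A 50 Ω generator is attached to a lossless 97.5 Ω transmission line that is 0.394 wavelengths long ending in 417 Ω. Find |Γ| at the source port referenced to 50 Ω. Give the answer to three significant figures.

|Γ| ≈ 0.717

βl = 2π × 0.394 = 142°
tan(βl) = -0.786
Z_in = Z_0·(Z_L + jZ_0·tanβl)/(Z_0 + jZ_L·tanβl) = 54.9 + j108 Ω
Γ_s = (Z_in − Z_s)/(Z_in + Z_s) = (4.86 + j108)/(105 + j108), |Γ_s| = 0.717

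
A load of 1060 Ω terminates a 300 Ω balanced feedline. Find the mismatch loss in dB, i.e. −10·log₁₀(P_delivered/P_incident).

mismatch loss ≈ 1.63 dB

Γ = (1060 − 300)/(1060 + 300) = 0.559
|Γ|² = 0.312, so P_del/P_inc = 1 − |Γ|² = 0.688
ML = −10·log₁₀(1 − |Γ|²)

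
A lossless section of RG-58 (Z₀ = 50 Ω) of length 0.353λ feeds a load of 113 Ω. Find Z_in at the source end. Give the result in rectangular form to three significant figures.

βl = 2π × 0.353 = 127°
tan(βl) = tan(127°) = -1.32
Z_in = Z_0·(Z_L + jZ_0·tanβl)/(Z_0 + jZ_L·tanβl)
     = 50·(113 − j66.2)/(50 − j150)

Z_in ≈ 31.3 + j27.3 Ω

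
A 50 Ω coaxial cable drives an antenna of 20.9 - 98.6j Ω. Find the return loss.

Γ = (-29.1 − j98.6)/(70.9 − j98.6), |Γ| = 0.847
RL = −20·log₁₀|Γ| = −20·log₁₀(0.847)

RL ≈ 1.45 dB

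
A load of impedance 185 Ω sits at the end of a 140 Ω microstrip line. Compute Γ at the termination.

Γ = (Z_L − Z_0)/(Z_L + Z_0) = (185 − 140)/(185 + 140) = 45/325

Γ = 0.138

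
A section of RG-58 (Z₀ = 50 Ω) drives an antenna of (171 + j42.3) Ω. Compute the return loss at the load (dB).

RL ≈ 4.89 dB

Γ = (121 + j42.3)/(221 + j42.3), |Γ| = 0.57
RL = −20·log₁₀|Γ| = −20·log₁₀(0.57)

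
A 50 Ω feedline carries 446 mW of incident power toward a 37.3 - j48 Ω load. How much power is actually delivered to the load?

P_delivered ≈ 335 mW

|Γ| = |(-12.7 − j48)/(87.3 − j48)| = 0.498
|Γ|² = 0.248
P_refl = |Γ|²·P_inc = 111 mW, P_del = (1 − |Γ|²)·P_inc = 335 mW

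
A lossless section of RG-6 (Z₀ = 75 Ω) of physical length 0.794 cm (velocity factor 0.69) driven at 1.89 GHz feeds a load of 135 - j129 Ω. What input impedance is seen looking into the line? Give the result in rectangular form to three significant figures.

Z_in ≈ 40.1 − j69.3 Ω

λ = v/f = 0.69·c / 1.89 GHz = 0.11 m
βl = 2π·l/λ = 2π × 0.0725 = 26.1°
tan(βl) = tan(26.1°) = 0.49
Z_in = Z_0·(Z_L + jZ_0·tanβl)/(Z_0 + jZ_L·tanβl)
     = 75·(135 − j92.3)/(138 + j66.1)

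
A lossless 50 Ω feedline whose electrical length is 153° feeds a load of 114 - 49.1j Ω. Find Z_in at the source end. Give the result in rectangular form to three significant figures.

tan(βl) = tan(153°) = -0.51
Z_in = Z_0·(Z_L + jZ_0·tanβl)/(Z_0 + jZ_L·tanβl)
     = 50·(114 − j74.6)/(25 − j58.1)

Z_in ≈ 89.8 + j59.5 Ω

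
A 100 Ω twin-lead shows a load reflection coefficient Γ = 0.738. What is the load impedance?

Z_L = Z_0·(1 + Γ)/(1 − Γ) = 100·(1.74)/(0.262)

Z_L ≈ 663 Ω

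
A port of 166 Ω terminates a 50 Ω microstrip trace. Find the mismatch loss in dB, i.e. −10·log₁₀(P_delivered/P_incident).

mismatch loss ≈ 1.48 dB

Γ = (166 − 50)/(166 + 50) = 0.537
|Γ|² = 0.288, so P_del/P_inc = 1 − |Γ|² = 0.712
ML = −10·log₁₀(1 − |Γ|²)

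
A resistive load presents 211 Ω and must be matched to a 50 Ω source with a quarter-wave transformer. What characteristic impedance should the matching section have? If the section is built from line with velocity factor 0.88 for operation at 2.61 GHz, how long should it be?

Z_qwt ≈ 103 Ω; length ≈ 2.53 cm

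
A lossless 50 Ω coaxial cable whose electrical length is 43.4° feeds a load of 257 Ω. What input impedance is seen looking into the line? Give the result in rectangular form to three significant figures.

tan(βl) = tan(43.4°) = 0.946
Z_in = Z_0·(Z_L + jZ_0·tanβl)/(Z_0 + jZ_L·tanβl)
     = 50·(257 + j47.3)/(50 + j243)

Z_in ≈ 19.8 − j48.8 Ω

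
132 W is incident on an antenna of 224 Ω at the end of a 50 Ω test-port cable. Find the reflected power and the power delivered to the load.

P_reflected ≈ 53.2 W; P_delivered ≈ 78.8 W

Γ = (224 − 50)/(224 + 50) = 0.635
|Γ|² = 0.403
P_refl = |Γ|²·P_inc = 53.2 W, P_del = (1 − |Γ|²)·P_inc = 78.8 W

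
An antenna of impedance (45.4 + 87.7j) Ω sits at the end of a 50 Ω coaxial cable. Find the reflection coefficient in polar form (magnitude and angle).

Γ ≈ 0.678 ∠ 50.4°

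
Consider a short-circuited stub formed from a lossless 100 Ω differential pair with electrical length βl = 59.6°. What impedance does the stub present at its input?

tan(βl) = 1.7
For a short-circuited stub, Z_in = jZ_0·tan(βl)

Z_in ≈ +j170 Ω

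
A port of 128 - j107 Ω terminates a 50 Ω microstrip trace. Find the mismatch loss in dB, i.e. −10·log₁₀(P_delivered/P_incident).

Γ = (78 − j107)/(178 − j107), |Γ| = 0.638
|Γ|² = 0.406, so P_del/P_inc = 1 − |Γ|² = 0.594
ML = −10·log₁₀(1 − |Γ|²)

mismatch loss ≈ 2.27 dB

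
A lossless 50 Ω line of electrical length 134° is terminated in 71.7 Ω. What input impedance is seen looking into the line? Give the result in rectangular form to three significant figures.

tan(βl) = tan(134°) = -1.04
Z_in = Z_0·(Z_L + jZ_0·tanβl)/(Z_0 + jZ_L·tanβl)
     = 50·(71.7 − j51.8)/(50 − j74.2)

Z_in ≈ 46.4 + j17.1 Ω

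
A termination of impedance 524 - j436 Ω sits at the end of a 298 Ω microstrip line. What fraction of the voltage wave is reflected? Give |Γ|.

|Γ| ≈ 0.528

Γ = (Z_L − Z_0)/(Z_L + Z_0) = (226 − j436)/(822 − j436)
|Γ| = 491/930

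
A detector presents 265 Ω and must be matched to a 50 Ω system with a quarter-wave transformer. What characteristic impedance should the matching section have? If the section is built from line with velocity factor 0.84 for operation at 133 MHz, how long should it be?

Z_qwt ≈ 115 Ω; length ≈ 47.4 cm

Z_qwt = √(Z_0·R_L) = √(50 × 265) = √13250
λ = 0.84·c/f = 1.89 m, so l = λ/4 = 0.474 m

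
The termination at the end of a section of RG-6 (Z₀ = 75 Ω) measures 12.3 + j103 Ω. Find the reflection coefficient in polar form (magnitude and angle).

Γ = (Z_L − Z_0)/(Z_L + Z_0) = (-62.7 + j103)/(87.3 + j103)
|Γ| = 121/135 = 0.893

Γ ≈ 0.893 ∠ 71.6°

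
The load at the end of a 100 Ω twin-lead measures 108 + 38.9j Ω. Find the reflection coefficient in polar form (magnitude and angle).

Γ ≈ 0.188 ∠ 67.8°

Γ = (Z_L − Z_0)/(Z_L + Z_0) = (8 + j38.9)/(208 + j38.9)
|Γ| = 39.7/212 = 0.188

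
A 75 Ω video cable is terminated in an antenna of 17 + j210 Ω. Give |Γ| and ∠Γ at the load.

Γ ≈ 0.95 ∠ 39.1°

Γ = (Z_L − Z_0)/(Z_L + Z_0) = (-58 + j210)/(92 + j210)
|Γ| = 218/229 = 0.95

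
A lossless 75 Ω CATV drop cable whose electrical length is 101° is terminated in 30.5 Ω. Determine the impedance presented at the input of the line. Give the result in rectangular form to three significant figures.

Z_in ≈ 156 − j59.9 Ω

tan(βl) = tan(101°) = -5.14
Z_in = Z_0·(Z_L + jZ_0·tanβl)/(Z_0 + jZ_L·tanβl)
     = 75·(30.5 − j386)/(75 − j157)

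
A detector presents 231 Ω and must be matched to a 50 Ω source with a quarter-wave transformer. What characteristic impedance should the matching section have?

Z_qwt ≈ 107 Ω

Z_qwt = √(Z_0·R_L) = √(50 × 231) = √11550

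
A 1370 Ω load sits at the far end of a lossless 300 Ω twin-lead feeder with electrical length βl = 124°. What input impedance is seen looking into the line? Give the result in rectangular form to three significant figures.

tan(βl) = tan(124°) = -1.48
Z_in = Z_0·(Z_L + jZ_0·tanβl)/(Z_0 + jZ_L·tanβl)
     = 300·(1370 − j445)/(300 − j2030)

Z_in ≈ 93.5 + j189 Ω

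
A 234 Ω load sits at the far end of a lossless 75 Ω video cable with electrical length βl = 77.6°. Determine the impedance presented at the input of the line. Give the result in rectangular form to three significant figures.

tan(βl) = tan(77.6°) = 4.55
Z_in = Z_0·(Z_L + jZ_0·tanβl)/(Z_0 + jZ_L·tanβl)
     = 75·(234 + j341)/(75 + j1060)

Z_in ≈ 25.1 − j14.7 Ω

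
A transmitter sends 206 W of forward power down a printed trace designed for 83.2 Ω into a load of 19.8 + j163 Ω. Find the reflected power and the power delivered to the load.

P_reflected ≈ 169 W; P_delivered ≈ 36.5 W

|Γ| = |(-63.4 + j163)/(103 + j163)| = 0.907
|Γ|² = 0.823
P_refl = |Γ|²·P_inc = 169 W, P_del = (1 − |Γ|²)·P_inc = 36.5 W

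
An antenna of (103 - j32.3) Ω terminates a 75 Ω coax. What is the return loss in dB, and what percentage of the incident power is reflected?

RL ≈ 12.5 dB; 5.58% of incident power reflected

Γ = (28 − j32.3)/(178 − j32.3), |Γ| = 0.236
RL = −20·log₁₀(0.236) = 12.5 dB
P_refl/P_inc = |Γ|² = 0.0558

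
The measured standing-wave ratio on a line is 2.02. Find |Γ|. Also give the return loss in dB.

|Γ| ≈ 0.338; return loss ≈ 9.43 dB

|Γ| = (S − 1)/(S + 1) = (2.02 − 1)/(2.02 + 1) = 1.02/3.02
RL = −20·log₁₀|Γ| = −20·log₁₀(0.338)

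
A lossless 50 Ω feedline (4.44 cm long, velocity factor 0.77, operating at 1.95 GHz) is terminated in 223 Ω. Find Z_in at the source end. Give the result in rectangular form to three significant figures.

λ = v/f = 0.77·c / 1.95 GHz = 0.118 m
βl = 2π·l/λ = 2π × 0.375 = 135°
tan(βl) = tan(135°) = -1
Z_in = Z_0·(Z_L + jZ_0·tanβl)/(Z_0 + jZ_L·tanβl)
     = 50·(223 − j50.1)/(50 − j224)

Z_in ≈ 21.3 + j45.1 Ω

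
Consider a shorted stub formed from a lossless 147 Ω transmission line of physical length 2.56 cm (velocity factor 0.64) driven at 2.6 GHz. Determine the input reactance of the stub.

X_in ≈ -212 Ω (capacitive)

λ = v/f = 0.64·c / 2.6 GHz = 0.0738 m
βl = 2π·l/λ = 2π × 0.347 = 125°
tan(βl) = -1.44
For a shorted stub, Z_in = jZ_0·tan(βl)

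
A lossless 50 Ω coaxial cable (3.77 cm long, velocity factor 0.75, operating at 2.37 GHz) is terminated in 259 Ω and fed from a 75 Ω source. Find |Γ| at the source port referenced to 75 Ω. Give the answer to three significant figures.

λ = v/f = 0.75·c / 2.37 GHz = 0.0949 m
βl = 2π·l/λ = 2π × 0.397 = 143°
tan(βl) = -0.755
Z_in = Z_0·(Z_L + jZ_0·tanβl)/(Z_0 + jZ_L·tanβl) = 25 + j59.9 Ω
Γ_s = (Z_in − Z_s)/(Z_in + Z_s) = (-50 + j59.9)/(100 + j59.9), |Γ_s| = 0.67

|Γ| ≈ 0.67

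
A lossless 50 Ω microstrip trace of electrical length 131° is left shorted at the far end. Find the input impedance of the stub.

tan(βl) = -1.15
For a shorted stub, Z_in = jZ_0·tan(βl)

Z_in ≈ −j57.5 Ω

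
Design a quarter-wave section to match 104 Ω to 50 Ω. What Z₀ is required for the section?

Z_qwt ≈ 72.1 Ω

Z_qwt = √(Z_0·R_L) = √(50 × 104) = √5200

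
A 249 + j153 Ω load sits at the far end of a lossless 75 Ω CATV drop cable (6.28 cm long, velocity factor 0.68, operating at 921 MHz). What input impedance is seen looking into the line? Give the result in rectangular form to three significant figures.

Z_in ≈ 16.2 + j5.06 Ω

λ = v/f = 0.68·c / 921 MHz = 0.221 m
βl = 2π·l/λ = 2π × 0.284 = 102°
tan(βl) = tan(102°) = -4.68
Z_in = Z_0·(Z_L + jZ_0·tanβl)/(Z_0 + jZ_L·tanβl)
     = 75·(249 − j198)/(791 − j1160)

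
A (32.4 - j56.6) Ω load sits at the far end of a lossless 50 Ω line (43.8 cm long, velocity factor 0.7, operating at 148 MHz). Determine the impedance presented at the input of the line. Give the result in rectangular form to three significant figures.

λ = v/f = 0.7·c / 148 MHz = 1.42 m
βl = 2π·l/λ = 2π × 0.309 = 111°
tan(βl) = tan(111°) = -2.59
Z_in = Z_0·(Z_L + jZ_0·tanβl)/(Z_0 + jZ_L·tanβl)
     = 50·(32.4 − j186)/(-96.5 − j83.8)

Z_in ≈ 38.2 + j63.2 Ω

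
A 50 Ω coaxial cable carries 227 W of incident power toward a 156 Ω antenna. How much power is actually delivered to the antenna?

P_delivered ≈ 167 W

Γ = (156 − 50)/(156 + 50) = 0.515
|Γ|² = 0.265
P_refl = |Γ|²·P_inc = 60.1 W, P_del = (1 − |Γ|²)·P_inc = 167 W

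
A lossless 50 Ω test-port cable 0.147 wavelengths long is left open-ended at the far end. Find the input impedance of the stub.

Z_in ≈ −j37.8 Ω

βl = 2π × 0.147 = 52.9°
tan(βl) = 1.32
For an open-ended stub, Z_in = −jZ_0·cot(βl) = −jZ_0/tan(βl)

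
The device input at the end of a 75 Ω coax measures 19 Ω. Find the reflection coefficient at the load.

Γ = (Z_L − Z_0)/(Z_L + Z_0) = (19 − 75)/(19 + 75) = -56/94

Γ = -0.596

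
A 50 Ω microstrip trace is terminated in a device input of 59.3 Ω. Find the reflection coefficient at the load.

Γ = 0.0851

Γ = (Z_L − Z_0)/(Z_L + Z_0) = (59.3 − 50)/(59.3 + 50) = 9.3/109.3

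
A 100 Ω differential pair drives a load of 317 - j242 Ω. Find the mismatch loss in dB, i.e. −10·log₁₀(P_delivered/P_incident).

mismatch loss ≈ 2.63 dB

Γ = (217 − j242)/(417 − j242), |Γ| = 0.674
|Γ|² = 0.455, so P_del/P_inc = 1 − |Γ|² = 0.545
ML = −10·log₁₀(1 − |Γ|²)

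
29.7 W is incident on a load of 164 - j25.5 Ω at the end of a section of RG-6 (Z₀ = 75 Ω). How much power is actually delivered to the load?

|Γ| = |(89 − j25.5)/(239 − j25.5)| = 0.385
|Γ|² = 0.148
P_refl = |Γ|²·P_inc = 4.41 W, P_del = (1 − |Γ|²)·P_inc = 25.3 W

P_delivered ≈ 25.3 W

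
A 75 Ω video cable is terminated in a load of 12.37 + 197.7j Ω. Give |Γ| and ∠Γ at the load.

Γ ≈ 0.959 ∠ 41.4°

Γ = (Z_L − Z_0)/(Z_L + Z_0) = (-62.63 + j197.7)/(87.37 + j197.7)
|Γ| = 207/216 = 0.959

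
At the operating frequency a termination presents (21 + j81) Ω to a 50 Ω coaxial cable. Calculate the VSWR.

VSWR ≈ 8.94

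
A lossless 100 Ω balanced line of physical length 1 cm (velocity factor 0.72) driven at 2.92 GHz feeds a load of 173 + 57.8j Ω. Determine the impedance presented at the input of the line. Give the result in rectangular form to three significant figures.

λ = v/f = 0.72·c / 2.92 GHz = 0.074 m
βl = 2π·l/λ = 2π × 0.135 = 48.7°
tan(βl) = tan(48.7°) = 1.14
Z_in = Z_0·(Z_L + jZ_0·tanβl)/(Z_0 + jZ_L·tanβl)
     = 100·(173 + j171)/(34.3 + j197)

Z_in ≈ 99.5 − j70.6 Ω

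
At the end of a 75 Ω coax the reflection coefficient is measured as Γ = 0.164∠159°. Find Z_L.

Z_L ≈ 54.7 + j6.61 Ω

Z_L = Z_0·(1 + Γ)/(1 − Γ) = 75·(0.847 + j0.0588)/(1.15 − j0.0588)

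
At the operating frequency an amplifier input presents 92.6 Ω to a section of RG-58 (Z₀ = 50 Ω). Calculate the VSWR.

Γ = (92.6 − 50)/(92.6 + 50) = 0.299
VSWR = (1 + 0.299)/(1 − 0.299)

VSWR ≈ 1.85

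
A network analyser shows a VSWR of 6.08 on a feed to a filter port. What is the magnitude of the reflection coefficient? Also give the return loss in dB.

|Γ| = (S − 1)/(S + 1) = (6.08 − 1)/(6.08 + 1) = 5.08/7.08
RL = −20·log₁₀|Γ| = −20·log₁₀(0.718)

|Γ| ≈ 0.718; return loss ≈ 2.88 dB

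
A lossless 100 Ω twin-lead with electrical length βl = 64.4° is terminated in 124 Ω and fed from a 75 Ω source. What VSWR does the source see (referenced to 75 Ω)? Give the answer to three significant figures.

tan(βl) = 2.09
Z_in = Z_0·(Z_L + jZ_0·tanβl)/(Z_0 + jZ_L·tanβl) = 86.3 − j14.6 Ω
Γ_s = (Z_in − Z_s)/(Z_in + Z_s) = (11.3 − j14.6)/(161 − j14.6), |Γ_s| = 0.114
VSWR = (1 + |Γ_s|)/(1 − |Γ_s|)

VSWR ≈ 1.26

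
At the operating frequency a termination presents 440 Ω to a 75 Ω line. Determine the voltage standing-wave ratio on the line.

For a purely resistive load, VSWR = R_L/Z_0 or Z_0/R_L (whichever > 1) = 440/75

VSWR ≈ 5.87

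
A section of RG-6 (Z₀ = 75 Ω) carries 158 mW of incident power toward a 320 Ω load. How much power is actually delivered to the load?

Γ = (320 − 75)/(320 + 75) = 0.62
|Γ|² = 0.385
P_refl = |Γ|²·P_inc = 60.8 mW, P_del = (1 − |Γ|²)·P_inc = 97.2 mW

P_delivered ≈ 97.2 mW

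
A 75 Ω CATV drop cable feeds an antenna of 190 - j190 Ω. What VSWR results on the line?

Γ = (Z_L − Z_0)/(Z_L + Z_0) = (115 − j190)/(265 − j190)
|Γ| = 222/326 = 0.681
VSWR = (1 + |Γ|)/(1 − |Γ|) = 1.68/0.319

VSWR ≈ 5.27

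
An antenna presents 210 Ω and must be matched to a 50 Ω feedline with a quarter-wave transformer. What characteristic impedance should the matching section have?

Z_qwt = √(Z_0·R_L) = √(50 × 210) = √10500

Z_qwt ≈ 102 Ω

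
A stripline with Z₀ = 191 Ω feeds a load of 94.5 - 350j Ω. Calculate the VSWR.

Γ = (Z_L − Z_0)/(Z_L + Z_0) = (-96.5 − j350)/(285.5 − j350)
|Γ| = 363/452 = 0.804
VSWR = (1 + |Γ|)/(1 − |Γ|) = 1.8/0.196

VSWR ≈ 9.19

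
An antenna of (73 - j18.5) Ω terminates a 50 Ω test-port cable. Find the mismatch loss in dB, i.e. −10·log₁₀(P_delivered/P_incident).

mismatch loss ≈ 0.252 dB

Γ = (23 − j18.5)/(123 − j18.5), |Γ| = 0.237
|Γ|² = 0.0563, so P_del/P_inc = 1 − |Γ|² = 0.944
ML = −10·log₁₀(1 − |Γ|²)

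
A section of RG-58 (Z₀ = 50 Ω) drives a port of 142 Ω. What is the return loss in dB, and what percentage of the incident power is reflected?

RL ≈ 6.39 dB; 23% of incident power reflected

Γ = (142 − 50)/(142 + 50) = 0.479
RL = −20·log₁₀(0.479) = 6.39 dB
P_refl/P_inc = |Γ|² = 0.23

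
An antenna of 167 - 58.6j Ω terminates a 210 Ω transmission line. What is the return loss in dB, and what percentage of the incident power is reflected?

RL ≈ 14.4 dB; 3.63% of incident power reflected

Γ = (-43 − j58.6)/(377 − j58.6), |Γ| = 0.191
RL = −20·log₁₀(0.191) = 14.4 dB
P_refl/P_inc = |Γ|² = 0.0363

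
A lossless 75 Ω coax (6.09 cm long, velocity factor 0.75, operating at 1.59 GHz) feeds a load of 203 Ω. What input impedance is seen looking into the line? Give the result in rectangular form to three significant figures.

λ = v/f = 0.75·c / 1.59 GHz = 0.142 m
βl = 2π·l/λ = 2π × 0.43 = 155°
tan(βl) = tan(155°) = -0.468
Z_in = Z_0·(Z_L + jZ_0·tanβl)/(Z_0 + jZ_L·tanβl)
     = 75·(203 − j35.1)/(75 − j95)

Z_in ≈ 95 + j85.3 Ω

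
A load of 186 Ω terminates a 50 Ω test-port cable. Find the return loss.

RL ≈ 4.79 dB

Γ = (186 − 50)/(186 + 50) = 0.576
RL = −20·log₁₀|Γ| = −20·log₁₀(0.576)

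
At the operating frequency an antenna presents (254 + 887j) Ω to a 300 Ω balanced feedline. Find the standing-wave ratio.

VSWR ≈ 12.3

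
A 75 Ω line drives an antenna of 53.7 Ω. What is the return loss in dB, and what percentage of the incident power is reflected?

RL ≈ 15.6 dB; 2.74% of incident power reflected

Γ = (53.7 − 75)/(53.7 + 75) = -0.166
RL = −20·log₁₀(0.166) = 15.6 dB
P_refl/P_inc = |Γ|² = 0.0274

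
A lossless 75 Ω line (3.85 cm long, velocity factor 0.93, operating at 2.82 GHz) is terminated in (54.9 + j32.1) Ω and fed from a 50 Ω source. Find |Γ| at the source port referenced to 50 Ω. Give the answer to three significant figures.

λ = v/f = 0.93·c / 2.82 GHz = 0.0989 m
βl = 2π·l/λ = 2π × 0.389 = 140°
tan(βl) = -0.836
Z_in = Z_0·(Z_L + jZ_0·tanβl)/(Z_0 + jZ_L·tanβl) = 42 − j3.6 Ω
Γ_s = (Z_in − Z_s)/(Z_in + Z_s) = (-7.95 − j3.6)/(92 − j3.6), |Γ_s| = 0.0947

|Γ| ≈ 0.0947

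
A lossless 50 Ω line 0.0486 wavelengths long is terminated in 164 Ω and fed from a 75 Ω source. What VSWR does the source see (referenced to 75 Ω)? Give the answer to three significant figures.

βl = 2π × 0.0486 = 17.5°
tan(βl) = 0.315
Z_in = Z_0·(Z_L + jZ_0·tanβl)/(Z_0 + jZ_L·tanβl) = 87.1 − j74.3 Ω
Γ_s = (Z_in − Z_s)/(Z_in + Z_s) = (12.1 − j74.3)/(162 − j74.3), |Γ_s| = 0.422
VSWR = (1 + |Γ_s|)/(1 − |Γ_s|)

VSWR ≈ 2.46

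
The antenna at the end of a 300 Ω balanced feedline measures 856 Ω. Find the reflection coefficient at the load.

Γ = (Z_L − Z_0)/(Z_L + Z_0) = (856 − 300)/(856 + 300) = 556/1156

Γ = 0.481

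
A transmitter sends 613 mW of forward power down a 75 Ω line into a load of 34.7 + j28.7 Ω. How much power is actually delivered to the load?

|Γ| = |(-40.3 + j28.7)/(109.7 + j28.7)| = 0.436
|Γ|² = 0.19
P_refl = |Γ|²·P_inc = 117 mW, P_del = (1 − |Γ|²)·P_inc = 496 mW

P_delivered ≈ 496 mW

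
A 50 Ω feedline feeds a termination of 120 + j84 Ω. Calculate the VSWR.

Γ = (Z_L − Z_0)/(Z_L + Z_0) = (70 + j84)/(170 + j84)
|Γ| = 109/190 = 0.577
VSWR = (1 + |Γ|)/(1 − |Γ|) = 1.58/0.423

VSWR ≈ 3.72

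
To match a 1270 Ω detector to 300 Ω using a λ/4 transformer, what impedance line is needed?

Z_qwt ≈ 617 Ω

Z_qwt = √(Z_0·R_L) = √(300 × 1270) = √381000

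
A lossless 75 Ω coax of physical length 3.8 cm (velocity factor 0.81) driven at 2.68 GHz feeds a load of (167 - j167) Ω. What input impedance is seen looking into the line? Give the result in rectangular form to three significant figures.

Z_in ≈ 137 + j161 Ω

λ = v/f = 0.81·c / 2.68 GHz = 0.0907 m
βl = 2π·l/λ = 2π × 0.419 = 151°
tan(βl) = tan(151°) = -0.557
Z_in = Z_0·(Z_L + jZ_0·tanβl)/(Z_0 + jZ_L·tanβl)
     = 75·(167 − j209)/(-18.1 − j93.1)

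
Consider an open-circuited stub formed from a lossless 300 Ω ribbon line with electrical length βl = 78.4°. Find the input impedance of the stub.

Z_in ≈ −j61.6 Ω

tan(βl) = 4.87
For an open-circuited stub, Z_in = −jZ_0·cot(βl) = −jZ_0/tan(βl)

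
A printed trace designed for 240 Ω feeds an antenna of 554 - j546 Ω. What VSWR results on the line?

Γ = (Z_L − Z_0)/(Z_L + Z_0) = (314 − j546)/(794 − j546)
|Γ| = 630/964 = 0.654
VSWR = (1 + |Γ|)/(1 − |Γ|) = 1.65/0.346

VSWR ≈ 4.77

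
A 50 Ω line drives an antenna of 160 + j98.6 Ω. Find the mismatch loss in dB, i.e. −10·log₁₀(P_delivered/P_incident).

mismatch loss ≈ 2.26 dB

Γ = (110 + j98.6)/(210 + j98.6), |Γ| = 0.637
|Γ|² = 0.405, so P_del/P_inc = 1 − |Γ|² = 0.595
ML = −10·log₁₀(1 − |Γ|²)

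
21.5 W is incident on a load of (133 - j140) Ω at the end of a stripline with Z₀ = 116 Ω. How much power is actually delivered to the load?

P_delivered ≈ 16.3 W

|Γ| = |(17 − j140)/(249 − j140)| = 0.494
|Γ|² = 0.244
P_refl = |Γ|²·P_inc = 5.24 W, P_del = (1 − |Γ|²)·P_inc = 16.3 W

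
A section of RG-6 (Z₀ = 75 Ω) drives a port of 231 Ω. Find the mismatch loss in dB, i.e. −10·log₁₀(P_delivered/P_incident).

Γ = (231 − 75)/(231 + 75) = 0.51
|Γ|² = 0.26, so P_del/P_inc = 1 − |Γ|² = 0.74
ML = −10·log₁₀(1 − |Γ|²)

mismatch loss ≈ 1.31 dB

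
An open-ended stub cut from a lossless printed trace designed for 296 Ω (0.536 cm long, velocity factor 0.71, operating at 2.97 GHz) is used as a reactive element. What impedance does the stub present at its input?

Z_in ≈ −j583 Ω

λ = v/f = 0.71·c / 2.97 GHz = 0.0717 m
βl = 2π·l/λ = 2π × 0.0747 = 26.9°
tan(βl) = 0.507
For an open-ended stub, Z_in = −jZ_0·cot(βl) = −jZ_0/tan(βl)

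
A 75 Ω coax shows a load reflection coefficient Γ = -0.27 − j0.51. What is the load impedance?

Z_L ≈ 26.7 − j40.8 Ω

Z_L = Z_0·(1 + Γ)/(1 − Γ) = 75·(0.73 − j0.51)/(1.27 + j0.51)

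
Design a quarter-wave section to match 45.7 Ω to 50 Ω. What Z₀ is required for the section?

Z_qwt = √(Z_0·R_L) = √(50 × 45.7) = √2285

Z_qwt ≈ 47.8 Ω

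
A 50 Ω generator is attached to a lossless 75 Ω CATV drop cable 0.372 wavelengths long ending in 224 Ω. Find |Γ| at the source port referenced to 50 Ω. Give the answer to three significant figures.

βl = 2π × 0.372 = 134°
tan(βl) = -1.04
Z_in = Z_0·(Z_L + jZ_0·tanβl)/(Z_0 + jZ_L·tanβl) = 43.8 + j58.1 Ω
Γ_s = (Z_in − Z_s)/(Z_in + Z_s) = (-6.16 + j58.1)/(93.8 + j58.1), |Γ_s| = 0.529

|Γ| ≈ 0.529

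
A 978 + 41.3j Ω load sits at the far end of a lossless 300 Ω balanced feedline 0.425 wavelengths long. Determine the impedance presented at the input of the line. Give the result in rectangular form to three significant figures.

βl = 2π × 0.425 = 153°
tan(βl) = tan(153°) = -0.51
Z_in = Z_0·(Z_L + jZ_0·tanβl)/(Z_0 + jZ_L·tanβl)
     = 300·(978 − j112)/(321 − j498)

Z_in ≈ 316 + j386 Ω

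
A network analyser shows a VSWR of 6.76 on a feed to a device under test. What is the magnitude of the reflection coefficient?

|Γ| ≈ 0.742

|Γ| = (S − 1)/(S + 1) = (6.76 − 1)/(6.76 + 1) = 5.76/7.76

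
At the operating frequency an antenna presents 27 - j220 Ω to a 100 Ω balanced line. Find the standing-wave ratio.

VSWR ≈ 21.9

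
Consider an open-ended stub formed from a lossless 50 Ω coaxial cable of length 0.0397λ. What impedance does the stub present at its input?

βl = 2π × 0.0397 = 14.3°
tan(βl) = 0.255
For an open-ended stub, Z_in = −jZ_0·cot(βl) = −jZ_0/tan(βl)

Z_in ≈ −j196 Ω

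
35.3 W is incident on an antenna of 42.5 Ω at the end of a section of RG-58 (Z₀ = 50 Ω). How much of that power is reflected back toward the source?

Γ = (42.5 − 50)/(42.5 + 50) = -0.0811
|Γ|² = 0.00657
P_refl = |Γ|²·P_inc = 0.232 W, P_del = (1 − |Γ|²)·P_inc = 35.1 W

P_reflected ≈ 0.232 W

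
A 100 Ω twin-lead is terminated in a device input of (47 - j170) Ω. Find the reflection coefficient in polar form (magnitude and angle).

Γ ≈ 0.792 ∠ -58.2°

Γ = (Z_L − Z_0)/(Z_L + Z_0) = (-53 − j170)/(147 − j170)
|Γ| = 178/225 = 0.792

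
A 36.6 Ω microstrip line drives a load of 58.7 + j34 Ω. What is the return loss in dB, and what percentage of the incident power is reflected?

RL ≈ 7.94 dB; 16.1% of incident power reflected

Γ = (22.1 + j34)/(95.3 + j34), |Γ| = 0.401
RL = −20·log₁₀(0.401) = 7.94 dB
P_refl/P_inc = |Γ|² = 0.161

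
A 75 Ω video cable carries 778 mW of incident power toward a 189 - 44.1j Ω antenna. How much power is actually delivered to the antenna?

P_delivered ≈ 616 mW

|Γ| = |(114 − j44.1)/(264 − j44.1)| = 0.457
|Γ|² = 0.209
P_refl = |Γ|²·P_inc = 162 mW, P_del = (1 − |Γ|²)·P_inc = 616 mW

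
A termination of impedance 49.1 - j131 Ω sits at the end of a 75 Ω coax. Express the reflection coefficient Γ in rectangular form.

Γ ≈ 0.428 − j0.603

Γ = (Z_L − Z_0)/(Z_L + Z_0) = (-25.9 − j131)/(124.1 − j131)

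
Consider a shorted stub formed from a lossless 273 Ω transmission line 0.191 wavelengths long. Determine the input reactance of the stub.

X_in ≈ 702 Ω (inductive)

βl = 2π × 0.191 = 68.8°
tan(βl) = 2.57
For a shorted stub, Z_in = jZ_0·tan(βl)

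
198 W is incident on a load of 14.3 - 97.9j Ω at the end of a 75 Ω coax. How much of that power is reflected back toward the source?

|Γ| = |(-60.7 − j97.9)/(89.3 − j97.9)| = 0.869
|Γ|² = 0.756
P_refl = |Γ|²·P_inc = 150 W, P_del = (1 − |Γ|²)·P_inc = 48.4 W

P_reflected ≈ 150 W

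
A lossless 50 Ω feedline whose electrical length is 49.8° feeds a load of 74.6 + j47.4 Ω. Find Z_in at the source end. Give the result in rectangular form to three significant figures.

tan(βl) = tan(49.8°) = 1.18
Z_in = Z_0·(Z_L + jZ_0·tanβl)/(Z_0 + jZ_L·tanβl)
     = 50·(74.6 + j107)/(-6.09 + j88.3)

Z_in ≈ 57.2 − j46.2 Ω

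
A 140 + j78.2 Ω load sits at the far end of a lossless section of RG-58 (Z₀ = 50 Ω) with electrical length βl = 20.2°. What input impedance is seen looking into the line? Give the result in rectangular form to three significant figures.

tan(βl) = tan(20.2°) = 0.368
Z_in = Z_0·(Z_L + jZ_0·tanβl)/(Z_0 + jZ_L·tanβl)
     = 50·(140 + j96.6)/(21.2 + j51.5)

Z_in ≈ 128 − j83.1 Ω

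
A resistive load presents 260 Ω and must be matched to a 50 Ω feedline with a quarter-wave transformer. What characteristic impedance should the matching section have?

Z_qwt = √(Z_0·R_L) = √(50 × 260) = √13000

Z_qwt ≈ 114 Ω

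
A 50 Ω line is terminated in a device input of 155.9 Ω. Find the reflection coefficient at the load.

Γ = (Z_L − Z_0)/(Z_L + Z_0) = (155.9 − 50)/(155.9 + 50) = 105.9/205.9

Γ = 0.514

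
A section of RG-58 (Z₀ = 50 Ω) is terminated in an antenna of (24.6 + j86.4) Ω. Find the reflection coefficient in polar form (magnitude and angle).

Γ ≈ 0.789 ∠ 57.2°

Γ = (Z_L − Z_0)/(Z_L + Z_0) = (-25.4 + j86.4)/(74.6 + j86.4)
|Γ| = 90.1/114 = 0.789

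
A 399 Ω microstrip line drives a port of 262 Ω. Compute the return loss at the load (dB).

RL ≈ 13.7 dB

Γ = (262 − 399)/(262 + 399) = -0.207
RL = −20·log₁₀|Γ| = −20·log₁₀(0.207)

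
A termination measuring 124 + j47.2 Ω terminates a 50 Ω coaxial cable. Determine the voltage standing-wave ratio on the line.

Γ = (Z_L − Z_0)/(Z_L + Z_0) = (74 + j47.2)/(174 + j47.2)
|Γ| = 87.8/180 = 0.487
VSWR = (1 + |Γ|)/(1 − |Γ|) = 1.49/0.513

VSWR ≈ 2.9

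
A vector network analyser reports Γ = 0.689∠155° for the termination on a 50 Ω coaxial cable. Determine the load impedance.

Z_L ≈ 9.64 + j10.7 Ω

Z_L = Z_0·(1 + Γ)/(1 − Γ) = 50·(0.376 + j0.291)/(1.62 − j0.291)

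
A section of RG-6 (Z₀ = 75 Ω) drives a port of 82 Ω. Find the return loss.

Γ = (82 − 75)/(82 + 75) = 0.0446
RL = −20·log₁₀|Γ| = −20·log₁₀(0.0446)

RL ≈ 27 dB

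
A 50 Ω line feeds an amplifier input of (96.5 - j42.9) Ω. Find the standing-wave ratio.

Γ = (Z_L − Z_0)/(Z_L + Z_0) = (46.5 − j42.9)/(146.5 − j42.9)
|Γ| = 63.3/153 = 0.414
VSWR = (1 + |Γ|)/(1 − |Γ|) = 1.41/0.586

VSWR ≈ 2.42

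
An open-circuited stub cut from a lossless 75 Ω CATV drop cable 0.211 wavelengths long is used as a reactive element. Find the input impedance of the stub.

βl = 2π × 0.211 = 76°
tan(βl) = 4
For an open-circuited stub, Z_in = −jZ_0·cot(βl) = −jZ_0/tan(βl)

Z_in ≈ −j18.8 Ω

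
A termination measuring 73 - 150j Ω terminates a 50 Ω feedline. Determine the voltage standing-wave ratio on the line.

VSWR ≈ 8.19

Γ = (Z_L − Z_0)/(Z_L + Z_0) = (23 − j150)/(123 − j150)
|Γ| = 152/194 = 0.782
VSWR = (1 + |Γ|)/(1 − |Γ|) = 1.78/0.218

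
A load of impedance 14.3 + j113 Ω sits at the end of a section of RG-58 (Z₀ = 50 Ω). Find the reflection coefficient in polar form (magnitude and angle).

Γ ≈ 0.911 ∠ 47.2°

Γ = (Z_L − Z_0)/(Z_L + Z_0) = (-35.7 + j113)/(64.3 + j113)
|Γ| = 119/130 = 0.911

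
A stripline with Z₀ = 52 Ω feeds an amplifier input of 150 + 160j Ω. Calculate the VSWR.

VSWR ≈ 6.36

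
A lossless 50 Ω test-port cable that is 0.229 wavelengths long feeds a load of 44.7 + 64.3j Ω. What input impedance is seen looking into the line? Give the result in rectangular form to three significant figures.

Z_in ≈ 21.4 − j34.2 Ω

βl = 2π × 0.229 = 82.4°
tan(βl) = tan(82.4°) = 7.53
Z_in = Z_0·(Z_L + jZ_0·tanβl)/(Z_0 + jZ_L·tanβl)
     = 50·(44.7 + j441)/(-434 + j337)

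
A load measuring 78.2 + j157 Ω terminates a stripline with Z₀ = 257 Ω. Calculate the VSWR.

VSWR ≈ 4.6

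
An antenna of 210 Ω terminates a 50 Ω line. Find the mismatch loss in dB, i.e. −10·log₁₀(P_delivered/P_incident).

mismatch loss ≈ 2.07 dB

Γ = (210 − 50)/(210 + 50) = 0.615
|Γ|² = 0.379, so P_del/P_inc = 1 − |Γ|² = 0.621
ML = −10·log₁₀(1 − |Γ|²)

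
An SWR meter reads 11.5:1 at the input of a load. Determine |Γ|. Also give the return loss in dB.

|Γ| ≈ 0.84; return loss ≈ 1.51 dB

|Γ| = (S − 1)/(S + 1) = (11.5 − 1)/(11.5 + 1) = 10.5/12.5
RL = −20·log₁₀|Γ| = −20·log₁₀(0.84)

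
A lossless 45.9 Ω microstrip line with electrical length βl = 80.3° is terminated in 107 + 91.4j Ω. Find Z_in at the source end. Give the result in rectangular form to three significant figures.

Z_in ≈ 12.6 − j17.7 Ω

tan(βl) = tan(80.3°) = 5.85
Z_in = Z_0·(Z_L + jZ_0·tanβl)/(Z_0 + jZ_L·tanβl)
     = 45.9·(107 + j360)/(-489 + j626)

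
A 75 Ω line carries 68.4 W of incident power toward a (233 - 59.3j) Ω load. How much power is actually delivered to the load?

|Γ| = |(158 − j59.3)/(308 − j59.3)| = 0.538
|Γ|² = 0.289
P_refl = |Γ|²·P_inc = 19.8 W, P_del = (1 − |Γ|²)·P_inc = 48.6 W

P_delivered ≈ 48.6 W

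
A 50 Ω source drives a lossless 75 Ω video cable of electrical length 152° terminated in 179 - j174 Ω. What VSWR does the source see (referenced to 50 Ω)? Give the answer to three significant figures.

tan(βl) = -0.532
Z_in = Z_0·(Z_L + jZ_0·tanβl)/(Z_0 + jZ_L·tanβl) = 138 + j166 Ω
Γ_s = (Z_in − Z_s)/(Z_in + Z_s) = (87.9 + j166)/(188 + j166), |Γ_s| = 0.75
VSWR = (1 + |Γ_s|)/(1 − |Γ_s|)

VSWR ≈ 7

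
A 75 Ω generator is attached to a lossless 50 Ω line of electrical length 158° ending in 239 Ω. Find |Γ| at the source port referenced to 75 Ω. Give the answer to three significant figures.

|Γ| ≈ 0.581

tan(βl) = -0.404
Z_in = Z_0·(Z_L + jZ_0·tanβl)/(Z_0 + jZ_L·tanβl) = 58.8 + j93.3 Ω
Γ_s = (Z_in − Z_s)/(Z_in + Z_s) = (-16.2 + j93.3)/(134 + j93.3), |Γ_s| = 0.581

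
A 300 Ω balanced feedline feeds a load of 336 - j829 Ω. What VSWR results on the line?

VSWR ≈ 8.72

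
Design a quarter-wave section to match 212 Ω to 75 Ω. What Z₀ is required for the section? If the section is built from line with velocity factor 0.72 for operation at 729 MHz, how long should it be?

Z_qwt ≈ 126 Ω; length ≈ 7.41 cm

Z_qwt = √(Z_0·R_L) = √(75 × 212) = √15900
λ = 0.72·c/f = 0.296 m, so l = λ/4 = 0.0741 m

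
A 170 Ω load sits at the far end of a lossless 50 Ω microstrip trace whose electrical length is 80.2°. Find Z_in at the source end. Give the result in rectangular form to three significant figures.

Z_in ≈ 15.1 − j7.87 Ω

tan(βl) = tan(80.2°) = 5.79
Z_in = Z_0·(Z_L + jZ_0·tanβl)/(Z_0 + jZ_L·tanβl)
     = 50·(170 + j289)/(50 + j984)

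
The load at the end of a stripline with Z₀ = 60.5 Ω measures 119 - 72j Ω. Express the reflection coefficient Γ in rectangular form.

Γ ≈ 0.419 − j0.233

Γ = (Z_L − Z_0)/(Z_L + Z_0) = (58.5 − j72)/(179.5 − j72)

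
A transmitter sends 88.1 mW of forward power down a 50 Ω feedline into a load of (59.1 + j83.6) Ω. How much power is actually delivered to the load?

P_delivered ≈ 55.1 mW

|Γ| = |(9.1 + j83.6)/(109.1 + j83.6)| = 0.612
|Γ|² = 0.374
P_refl = |Γ|²·P_inc = 33 mW, P_del = (1 − |Γ|²)·P_inc = 55.1 mW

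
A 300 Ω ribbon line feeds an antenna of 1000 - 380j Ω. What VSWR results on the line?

VSWR ≈ 3.86

Γ = (Z_L − Z_0)/(Z_L + Z_0) = (700 − j380)/(1300 − j380)
|Γ| = 796/1350 = 0.588
VSWR = (1 + |Γ|)/(1 − |Γ|) = 1.59/0.412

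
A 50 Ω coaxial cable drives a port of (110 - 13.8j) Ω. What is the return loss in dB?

Γ = (60 − j13.8)/(160 − j13.8), |Γ| = 0.383
RL = −20·log₁₀|Γ| = −20·log₁₀(0.383)

RL ≈ 8.33 dB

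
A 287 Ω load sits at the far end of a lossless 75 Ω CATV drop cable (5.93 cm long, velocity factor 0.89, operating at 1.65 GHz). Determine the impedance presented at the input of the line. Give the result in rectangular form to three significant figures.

λ = v/f = 0.89·c / 1.65 GHz = 0.162 m
βl = 2π·l/λ = 2π × 0.366 = 132°
tan(βl) = tan(132°) = -1.11
Z_in = Z_0·(Z_L + jZ_0·tanβl)/(Z_0 + jZ_L·tanβl)
     = 75·(287 − j83.5)/(75 − j320)

Z_in ≈ 33.6 + j59.5 Ω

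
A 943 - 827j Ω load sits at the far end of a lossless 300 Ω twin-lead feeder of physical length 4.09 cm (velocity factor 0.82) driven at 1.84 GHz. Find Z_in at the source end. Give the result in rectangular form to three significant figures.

λ = v/f = 0.82·c / 1.84 GHz = 0.134 m
βl = 2π·l/λ = 2π × 0.306 = 110°
tan(βl) = tan(110°) = -2.73
Z_in = Z_0·(Z_L + jZ_0·tanβl)/(Z_0 + jZ_L·tanβl)
     = 300·(943 − j1650)/(-1960 − j2570)

Z_in ≈ 68.6 + j162 Ω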